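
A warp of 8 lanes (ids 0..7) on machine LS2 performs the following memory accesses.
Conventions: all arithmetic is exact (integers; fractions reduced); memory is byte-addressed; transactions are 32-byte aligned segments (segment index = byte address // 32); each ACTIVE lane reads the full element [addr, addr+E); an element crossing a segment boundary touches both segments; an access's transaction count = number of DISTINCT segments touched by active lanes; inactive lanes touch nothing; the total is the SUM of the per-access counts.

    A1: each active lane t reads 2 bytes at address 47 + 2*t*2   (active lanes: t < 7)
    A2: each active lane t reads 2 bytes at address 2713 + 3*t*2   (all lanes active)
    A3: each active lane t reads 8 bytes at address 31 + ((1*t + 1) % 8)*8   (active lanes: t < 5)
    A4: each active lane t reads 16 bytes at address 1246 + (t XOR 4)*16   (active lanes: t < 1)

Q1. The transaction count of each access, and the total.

A1: 2 transactions
A2: 3 transactions
A3: 2 transactions
A4: 2 transactions

Answer: 2,3,2,2; total 9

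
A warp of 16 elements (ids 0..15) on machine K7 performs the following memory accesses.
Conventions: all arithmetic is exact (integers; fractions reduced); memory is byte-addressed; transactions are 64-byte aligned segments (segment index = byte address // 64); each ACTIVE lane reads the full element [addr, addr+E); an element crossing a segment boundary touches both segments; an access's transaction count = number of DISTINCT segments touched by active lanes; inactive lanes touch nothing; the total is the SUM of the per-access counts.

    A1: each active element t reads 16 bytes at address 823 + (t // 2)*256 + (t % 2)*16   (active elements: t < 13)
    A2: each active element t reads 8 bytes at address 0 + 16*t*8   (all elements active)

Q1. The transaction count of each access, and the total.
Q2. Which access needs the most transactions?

A1: 14 transactions
A2: 16 transactions

Answer: 14,16; total 30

Answer: A2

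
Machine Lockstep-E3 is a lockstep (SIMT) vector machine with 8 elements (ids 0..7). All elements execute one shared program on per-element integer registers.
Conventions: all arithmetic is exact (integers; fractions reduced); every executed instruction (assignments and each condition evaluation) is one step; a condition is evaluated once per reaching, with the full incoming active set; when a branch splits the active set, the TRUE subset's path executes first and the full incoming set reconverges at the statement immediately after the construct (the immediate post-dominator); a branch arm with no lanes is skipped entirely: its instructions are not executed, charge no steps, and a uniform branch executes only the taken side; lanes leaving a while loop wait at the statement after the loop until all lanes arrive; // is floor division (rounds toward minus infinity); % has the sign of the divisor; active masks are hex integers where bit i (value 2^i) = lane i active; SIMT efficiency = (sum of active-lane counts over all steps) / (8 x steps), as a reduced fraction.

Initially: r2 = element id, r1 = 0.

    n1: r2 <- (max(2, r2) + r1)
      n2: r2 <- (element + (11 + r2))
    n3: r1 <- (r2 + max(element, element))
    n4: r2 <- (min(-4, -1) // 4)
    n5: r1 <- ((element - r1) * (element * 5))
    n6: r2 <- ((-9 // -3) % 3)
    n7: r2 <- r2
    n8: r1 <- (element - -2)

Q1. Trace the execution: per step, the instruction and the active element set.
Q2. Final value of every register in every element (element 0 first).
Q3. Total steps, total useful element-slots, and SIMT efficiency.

step 0: r2 <- (max(2, r2) + r1)      0xff
step 1: r2 <- (element + (11 + r2))  0xff
step 2: r1 <- (r2 + max(element, element)) 0xff
step 3: r2 <- (min(-4, -1) // 4)     0xff
step 4: r1 <- ((element - r1) * (element * 5)) 0xff
step 5: r2 <- ((-9 // -3) % 3)       0xff
step 6: r2 <- r2                     0xff
step 7: r1 <- (element - -2)         0xff

Answer: 8 steps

r2: 0,0,0,0,0,0,0,0
r1: 2,3,4,5,6,7,8,9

steps = 8; useful = 64; efficiency = 64/64 = 1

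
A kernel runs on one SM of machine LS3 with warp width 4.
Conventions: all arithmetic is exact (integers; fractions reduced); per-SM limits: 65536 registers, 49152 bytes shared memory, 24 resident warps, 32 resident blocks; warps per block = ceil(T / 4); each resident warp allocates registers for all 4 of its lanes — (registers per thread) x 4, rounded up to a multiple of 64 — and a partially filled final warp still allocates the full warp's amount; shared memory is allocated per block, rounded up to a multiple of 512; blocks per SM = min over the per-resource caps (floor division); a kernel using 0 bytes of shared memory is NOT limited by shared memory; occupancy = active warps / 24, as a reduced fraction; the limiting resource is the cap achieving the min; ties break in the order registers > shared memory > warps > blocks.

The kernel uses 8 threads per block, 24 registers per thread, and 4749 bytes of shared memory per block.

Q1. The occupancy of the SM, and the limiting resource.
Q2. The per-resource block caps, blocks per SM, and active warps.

Answer: occupancy 3/4, limited by shared memory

registers: 256 blocks
shared memory: 9 blocks
warps: 12 blocks
blocks: 32 blocks

Answer: 9 blocks, 18 active warps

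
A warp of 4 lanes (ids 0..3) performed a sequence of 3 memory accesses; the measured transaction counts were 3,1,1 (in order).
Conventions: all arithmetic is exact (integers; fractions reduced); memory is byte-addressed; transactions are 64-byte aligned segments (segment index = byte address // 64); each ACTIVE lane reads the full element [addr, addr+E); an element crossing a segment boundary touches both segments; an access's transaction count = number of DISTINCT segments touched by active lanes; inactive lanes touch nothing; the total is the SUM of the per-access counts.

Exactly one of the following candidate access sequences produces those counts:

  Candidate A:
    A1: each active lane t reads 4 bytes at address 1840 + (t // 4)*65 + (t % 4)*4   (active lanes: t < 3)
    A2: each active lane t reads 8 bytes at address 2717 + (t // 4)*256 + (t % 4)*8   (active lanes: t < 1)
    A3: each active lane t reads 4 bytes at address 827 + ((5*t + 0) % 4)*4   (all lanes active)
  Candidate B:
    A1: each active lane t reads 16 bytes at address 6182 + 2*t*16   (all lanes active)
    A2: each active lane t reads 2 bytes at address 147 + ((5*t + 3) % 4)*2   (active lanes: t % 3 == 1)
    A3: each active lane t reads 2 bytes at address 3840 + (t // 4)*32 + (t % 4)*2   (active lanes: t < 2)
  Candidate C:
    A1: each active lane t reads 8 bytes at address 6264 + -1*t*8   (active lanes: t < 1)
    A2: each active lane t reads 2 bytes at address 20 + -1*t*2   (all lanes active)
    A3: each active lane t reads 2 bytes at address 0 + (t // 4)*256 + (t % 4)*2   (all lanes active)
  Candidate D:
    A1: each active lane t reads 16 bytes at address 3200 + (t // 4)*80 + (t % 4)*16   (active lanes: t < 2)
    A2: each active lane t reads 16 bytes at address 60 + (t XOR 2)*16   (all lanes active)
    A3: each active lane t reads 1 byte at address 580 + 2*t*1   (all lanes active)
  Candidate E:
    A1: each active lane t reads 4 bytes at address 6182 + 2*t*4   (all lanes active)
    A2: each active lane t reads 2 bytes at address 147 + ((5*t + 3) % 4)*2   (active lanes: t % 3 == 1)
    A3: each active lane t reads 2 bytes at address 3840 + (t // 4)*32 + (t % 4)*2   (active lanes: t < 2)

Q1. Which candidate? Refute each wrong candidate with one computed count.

A: A1 gives 1 transaction, not 3
C: A1 gives 1 transaction, not 3
D: A1 gives 1 transaction, not 3
E: A1 gives 2 transactions, not 3
B: all counts match (3,1,1)

Answer: B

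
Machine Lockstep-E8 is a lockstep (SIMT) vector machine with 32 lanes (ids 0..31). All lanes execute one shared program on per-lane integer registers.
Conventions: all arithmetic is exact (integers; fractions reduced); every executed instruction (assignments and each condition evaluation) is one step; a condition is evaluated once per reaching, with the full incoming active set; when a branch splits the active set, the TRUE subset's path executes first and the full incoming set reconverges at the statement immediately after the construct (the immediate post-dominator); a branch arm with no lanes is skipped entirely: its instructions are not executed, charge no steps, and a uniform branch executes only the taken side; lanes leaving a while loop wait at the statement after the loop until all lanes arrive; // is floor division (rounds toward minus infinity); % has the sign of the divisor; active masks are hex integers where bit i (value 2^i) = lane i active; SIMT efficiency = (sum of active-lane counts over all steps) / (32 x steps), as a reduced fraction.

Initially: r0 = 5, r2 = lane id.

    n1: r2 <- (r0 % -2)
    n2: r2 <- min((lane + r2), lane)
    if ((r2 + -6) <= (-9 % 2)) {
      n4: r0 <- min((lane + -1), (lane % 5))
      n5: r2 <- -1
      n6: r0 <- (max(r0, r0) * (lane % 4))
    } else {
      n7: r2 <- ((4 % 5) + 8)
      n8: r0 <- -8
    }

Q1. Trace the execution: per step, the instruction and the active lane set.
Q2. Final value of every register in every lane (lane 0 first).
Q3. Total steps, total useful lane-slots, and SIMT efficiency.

step 0: r2 <- (r0 % -2)              0xffffffff
step 1: r2 <- min((lane + r2), lane) 0xffffffff
step 2: eval ((r2 + -6) <= (-9 % 2)) 0xffffffff
step 3: r0 <- min((lane + -1), (lane % 5)) 0x000001ff
step 4: r2 <- -1                     0x000001ff
step 5: r0 <- (max(r0, r0) * (lane % 4)) 0x000001ff
step 6: r2 <- ((4 % 5) + 8)          0xfffffe00
step 7: r0 <- -8                     0xfffffe00

Answer: 8 steps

r0: 0,0,2,6,0,0,2,6,0,-8,-8,-8,-8,-8,-8,-8,-8,-8,-8,-8,-8,-8,-8,-8,-8,-8,-8,-8,-8,-8,-8,-8
r2: -1,-1,-1,-1,-1,-1,-1,-1,-1,12,12,12,12,12,12,12,12,12,12,12,12,12,12,12,12,12,12,12,12,12,12,12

steps = 8; useful = 169; efficiency = 169/256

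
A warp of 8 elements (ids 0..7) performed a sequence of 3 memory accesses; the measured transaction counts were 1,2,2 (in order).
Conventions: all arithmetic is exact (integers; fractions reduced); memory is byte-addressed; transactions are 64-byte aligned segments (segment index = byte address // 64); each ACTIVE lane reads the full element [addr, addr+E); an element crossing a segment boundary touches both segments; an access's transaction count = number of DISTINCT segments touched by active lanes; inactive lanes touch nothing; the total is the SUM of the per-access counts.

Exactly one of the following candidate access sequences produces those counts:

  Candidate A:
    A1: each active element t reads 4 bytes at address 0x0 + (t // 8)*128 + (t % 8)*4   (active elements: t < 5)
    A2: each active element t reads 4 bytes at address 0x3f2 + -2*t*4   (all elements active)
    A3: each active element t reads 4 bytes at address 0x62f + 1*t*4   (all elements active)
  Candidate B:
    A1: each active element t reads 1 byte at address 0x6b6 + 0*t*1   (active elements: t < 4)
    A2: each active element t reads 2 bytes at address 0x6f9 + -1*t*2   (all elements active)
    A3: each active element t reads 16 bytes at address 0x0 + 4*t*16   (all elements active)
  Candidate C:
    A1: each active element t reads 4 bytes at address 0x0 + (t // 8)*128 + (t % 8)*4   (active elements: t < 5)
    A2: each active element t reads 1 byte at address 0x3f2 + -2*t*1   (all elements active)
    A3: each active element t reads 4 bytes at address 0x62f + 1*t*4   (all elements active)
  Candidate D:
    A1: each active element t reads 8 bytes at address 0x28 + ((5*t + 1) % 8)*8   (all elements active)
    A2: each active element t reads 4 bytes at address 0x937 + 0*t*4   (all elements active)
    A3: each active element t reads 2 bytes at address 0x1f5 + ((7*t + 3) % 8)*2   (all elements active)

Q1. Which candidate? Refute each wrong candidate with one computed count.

B: A2 gives 1 transaction, not 2
C: A2 gives 1 transaction, not 2
D: A1 gives 2 transactions, not 1
A: all counts match (1,2,2)

Answer: A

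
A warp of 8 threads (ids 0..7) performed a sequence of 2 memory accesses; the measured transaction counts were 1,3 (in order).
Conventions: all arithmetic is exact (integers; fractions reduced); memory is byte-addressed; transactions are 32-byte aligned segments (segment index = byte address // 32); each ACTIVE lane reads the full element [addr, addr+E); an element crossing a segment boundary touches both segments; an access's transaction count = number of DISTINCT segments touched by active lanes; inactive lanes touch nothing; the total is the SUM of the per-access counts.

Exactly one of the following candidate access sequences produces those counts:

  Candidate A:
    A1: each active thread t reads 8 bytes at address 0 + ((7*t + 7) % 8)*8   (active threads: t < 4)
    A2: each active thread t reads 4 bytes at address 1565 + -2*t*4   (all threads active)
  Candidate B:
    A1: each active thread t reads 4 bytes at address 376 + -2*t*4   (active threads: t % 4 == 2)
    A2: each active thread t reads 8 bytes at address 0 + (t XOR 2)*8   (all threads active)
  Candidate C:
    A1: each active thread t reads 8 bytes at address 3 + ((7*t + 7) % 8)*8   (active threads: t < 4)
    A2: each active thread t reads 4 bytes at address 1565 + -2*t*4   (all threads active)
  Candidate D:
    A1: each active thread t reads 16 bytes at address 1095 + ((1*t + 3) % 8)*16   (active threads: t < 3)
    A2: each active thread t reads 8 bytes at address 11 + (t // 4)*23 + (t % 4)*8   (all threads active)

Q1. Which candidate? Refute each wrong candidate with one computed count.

B: A1 gives 2 transactions, not 1
C: A1 gives 2 transactions, not 1
D: A1 gives 3 transactions, not 1
A: all counts match (1,3)

Answer: A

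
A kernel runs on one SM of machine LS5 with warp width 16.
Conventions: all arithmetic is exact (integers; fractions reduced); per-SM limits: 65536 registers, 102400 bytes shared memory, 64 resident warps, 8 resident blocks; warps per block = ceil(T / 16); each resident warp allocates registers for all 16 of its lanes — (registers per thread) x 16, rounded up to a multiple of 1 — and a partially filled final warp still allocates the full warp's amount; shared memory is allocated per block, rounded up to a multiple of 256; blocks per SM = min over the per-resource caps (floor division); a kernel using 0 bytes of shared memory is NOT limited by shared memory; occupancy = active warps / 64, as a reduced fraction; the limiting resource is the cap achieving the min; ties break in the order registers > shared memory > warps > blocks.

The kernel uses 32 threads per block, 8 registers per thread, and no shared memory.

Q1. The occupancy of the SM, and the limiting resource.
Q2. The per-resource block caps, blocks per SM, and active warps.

Answer: occupancy 1/4, limited by blocks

registers: 256 blocks
shared memory: no limit (kernel uses none)
warps: 32 blocks
blocks: 8 blocks

Answer: 8 blocks, 16 active warps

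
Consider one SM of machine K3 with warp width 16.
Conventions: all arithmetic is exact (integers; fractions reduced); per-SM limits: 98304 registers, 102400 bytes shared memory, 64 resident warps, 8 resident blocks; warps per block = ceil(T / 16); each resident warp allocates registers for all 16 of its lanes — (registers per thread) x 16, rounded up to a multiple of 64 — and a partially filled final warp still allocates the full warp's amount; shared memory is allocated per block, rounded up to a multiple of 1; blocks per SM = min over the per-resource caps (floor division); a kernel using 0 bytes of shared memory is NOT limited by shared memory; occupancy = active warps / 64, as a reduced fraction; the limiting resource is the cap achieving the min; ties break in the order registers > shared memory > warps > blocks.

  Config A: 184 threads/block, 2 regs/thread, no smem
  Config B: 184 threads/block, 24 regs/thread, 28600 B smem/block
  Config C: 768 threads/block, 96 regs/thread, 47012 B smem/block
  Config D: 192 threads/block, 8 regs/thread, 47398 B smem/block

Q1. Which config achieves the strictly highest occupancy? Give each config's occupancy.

occupancies: A 15/16, B 9/16, C 3/4, D 3/8

Answer: A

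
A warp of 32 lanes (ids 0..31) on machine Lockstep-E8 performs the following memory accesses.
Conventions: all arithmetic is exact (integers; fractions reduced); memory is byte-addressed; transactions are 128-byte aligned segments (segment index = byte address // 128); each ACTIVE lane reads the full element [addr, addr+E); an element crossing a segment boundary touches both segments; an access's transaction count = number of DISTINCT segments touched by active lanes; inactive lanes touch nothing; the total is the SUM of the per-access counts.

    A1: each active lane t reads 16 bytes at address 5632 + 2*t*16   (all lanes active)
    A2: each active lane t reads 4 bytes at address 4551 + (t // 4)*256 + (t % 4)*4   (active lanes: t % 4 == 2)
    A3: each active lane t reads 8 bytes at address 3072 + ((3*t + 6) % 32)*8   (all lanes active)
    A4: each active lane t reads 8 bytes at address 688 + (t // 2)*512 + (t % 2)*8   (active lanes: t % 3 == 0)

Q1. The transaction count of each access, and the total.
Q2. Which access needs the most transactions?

A1: 8 transactions
A2: 8 transactions
A3: 2 transactions
A4: 11 transactions

Answer: 8,8,2,11; total 29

Answer: A4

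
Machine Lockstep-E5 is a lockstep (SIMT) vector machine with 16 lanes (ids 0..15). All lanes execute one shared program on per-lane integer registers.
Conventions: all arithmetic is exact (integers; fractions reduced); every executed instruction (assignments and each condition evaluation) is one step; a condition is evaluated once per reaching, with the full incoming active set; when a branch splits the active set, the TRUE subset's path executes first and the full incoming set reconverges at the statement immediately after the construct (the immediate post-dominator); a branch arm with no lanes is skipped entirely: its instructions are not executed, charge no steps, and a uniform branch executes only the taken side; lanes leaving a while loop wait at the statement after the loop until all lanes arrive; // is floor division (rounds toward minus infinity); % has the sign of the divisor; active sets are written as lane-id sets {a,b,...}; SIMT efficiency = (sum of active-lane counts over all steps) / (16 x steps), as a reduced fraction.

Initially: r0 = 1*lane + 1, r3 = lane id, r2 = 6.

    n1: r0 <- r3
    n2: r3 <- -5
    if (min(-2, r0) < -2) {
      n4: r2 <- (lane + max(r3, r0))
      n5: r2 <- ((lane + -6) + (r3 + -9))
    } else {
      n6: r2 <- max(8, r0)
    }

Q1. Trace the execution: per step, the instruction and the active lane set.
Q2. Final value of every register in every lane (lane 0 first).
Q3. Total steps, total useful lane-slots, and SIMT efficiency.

step 0: r0 <- r3                     {0,1,2,3,4,5,6,7,8,9,10,11,12,13,14,15}
step 1: r3 <- -5                     {0,1,2,3,4,5,6,7,8,9,10,11,12,13,14,15}
step 2: eval (min(-2, r0) < -2)      {0,1,2,3,4,5,6,7,8,9,10,11,12,13,14,15}
step 3: r2 <- max(8, r0)             {0,1,2,3,4,5,6,7,8,9,10,11,12,13,14,15}

Answer: 4 steps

r0: 0,1,2,3,4,5,6,7,8,9,10,11,12,13,14,15
r3: -5,-5,-5,-5,-5,-5,-5,-5,-5,-5,-5,-5,-5,-5,-5,-5
r2: 8,8,8,8,8,8,8,8,8,9,10,11,12,13,14,15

steps = 4; useful = 64; efficiency = 64/64 = 1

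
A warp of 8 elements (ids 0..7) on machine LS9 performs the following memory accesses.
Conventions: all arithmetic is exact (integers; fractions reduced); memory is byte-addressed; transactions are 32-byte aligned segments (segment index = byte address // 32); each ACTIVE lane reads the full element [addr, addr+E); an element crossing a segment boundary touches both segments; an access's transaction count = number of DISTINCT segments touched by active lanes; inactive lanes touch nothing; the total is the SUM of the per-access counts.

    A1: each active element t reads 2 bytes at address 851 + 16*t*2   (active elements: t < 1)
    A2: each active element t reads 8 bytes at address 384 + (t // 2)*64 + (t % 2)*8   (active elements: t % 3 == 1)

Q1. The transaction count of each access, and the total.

A1: 1 transaction
A2: 3 transactions

Answer: 1,3; total 4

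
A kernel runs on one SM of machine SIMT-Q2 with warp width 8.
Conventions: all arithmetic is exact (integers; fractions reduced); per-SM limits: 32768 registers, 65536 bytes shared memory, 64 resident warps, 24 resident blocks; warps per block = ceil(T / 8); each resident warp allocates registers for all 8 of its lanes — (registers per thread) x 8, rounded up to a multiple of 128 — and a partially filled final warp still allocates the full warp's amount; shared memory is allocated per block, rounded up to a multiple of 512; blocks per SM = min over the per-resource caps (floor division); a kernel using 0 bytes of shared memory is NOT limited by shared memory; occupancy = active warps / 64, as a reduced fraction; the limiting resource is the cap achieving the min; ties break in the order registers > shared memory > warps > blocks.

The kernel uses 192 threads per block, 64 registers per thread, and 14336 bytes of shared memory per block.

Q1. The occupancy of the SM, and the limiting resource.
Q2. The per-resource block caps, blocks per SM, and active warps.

Answer: occupancy 3/4, limited by registers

registers: 2 blocks
shared memory: 4 blocks
warps: 2 blocks
blocks: 24 blocks

Answer: 2 blocks, 48 active warps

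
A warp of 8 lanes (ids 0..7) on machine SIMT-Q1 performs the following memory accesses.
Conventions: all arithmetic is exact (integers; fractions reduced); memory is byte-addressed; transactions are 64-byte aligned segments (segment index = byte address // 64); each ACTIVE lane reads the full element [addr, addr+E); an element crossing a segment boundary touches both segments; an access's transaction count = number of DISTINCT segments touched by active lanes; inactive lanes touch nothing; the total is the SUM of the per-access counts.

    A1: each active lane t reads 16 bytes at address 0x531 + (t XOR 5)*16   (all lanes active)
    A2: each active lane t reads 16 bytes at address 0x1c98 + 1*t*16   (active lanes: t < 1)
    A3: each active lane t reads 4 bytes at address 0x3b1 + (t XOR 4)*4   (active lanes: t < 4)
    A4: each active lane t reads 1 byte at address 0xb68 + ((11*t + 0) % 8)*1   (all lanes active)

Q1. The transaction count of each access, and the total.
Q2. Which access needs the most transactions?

A1: 3 transactions
A2: 1 transaction
A3: 1 transaction
A4: 1 transaction

Answer: 3,1,1,1; total 6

Answer: A1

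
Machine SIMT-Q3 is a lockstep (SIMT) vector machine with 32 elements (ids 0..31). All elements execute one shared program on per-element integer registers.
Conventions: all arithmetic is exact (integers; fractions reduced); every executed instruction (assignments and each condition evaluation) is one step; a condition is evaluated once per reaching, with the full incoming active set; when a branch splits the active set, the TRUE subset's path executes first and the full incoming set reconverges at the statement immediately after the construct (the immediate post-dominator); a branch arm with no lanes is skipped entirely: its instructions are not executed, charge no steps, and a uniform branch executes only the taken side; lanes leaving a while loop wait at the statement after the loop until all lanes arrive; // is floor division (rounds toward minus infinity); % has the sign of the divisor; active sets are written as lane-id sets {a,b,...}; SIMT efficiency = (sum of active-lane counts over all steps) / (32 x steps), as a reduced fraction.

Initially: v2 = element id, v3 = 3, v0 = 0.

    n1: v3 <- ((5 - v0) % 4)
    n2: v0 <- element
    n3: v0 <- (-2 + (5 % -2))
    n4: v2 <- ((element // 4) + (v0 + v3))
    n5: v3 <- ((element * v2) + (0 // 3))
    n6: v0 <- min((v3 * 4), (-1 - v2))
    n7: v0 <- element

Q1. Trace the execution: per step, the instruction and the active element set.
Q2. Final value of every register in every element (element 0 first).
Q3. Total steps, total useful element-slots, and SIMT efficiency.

step 0: v3 <- ((5 - v0) % 4)         {0,1,2,3,4,5,6,7,8,9,10,11,12,13,14,15,16,17,18,19,20,21,22,23,24,25,26,27,28,29,30,31}
step 1: v0 <- element                {0,1,2,3,4,5,6,7,8,9,10,11,12,13,14,15,16,17,18,19,20,21,22,23,24,25,26,27,28,29,30,31}
step 2: v0 <- (-2 + (5 % -2))        {0,1,2,3,4,5,6,7,8,9,10,11,12,13,14,15,16,17,18,19,20,21,22,23,24,25,26,27,28,29,30,31}
step 3: v2 <- ((element // 4) + (v0 + v3)) {0,1,2,3,4,5,6,7,8,9,10,11,12,13,14,15,16,17,18,19,20,21,22,23,24,25,26,27,28,29,30,31}
step 4: v3 <- ((element * v2) + (0 // 3)) {0,1,2,3,4,5,6,7,8,9,10,11,12,13,14,15,16,17,18,19,20,21,22,23,24,25,26,27,28,29,30,31}
step 5: v0 <- min((v3 * 4), (-1 - v2)) {0,1,2,3,4,5,6,7,8,9,10,11,12,13,14,15,16,17,18,19,20,21,22,23,24,25,26,27,28,29,30,31}
step 6: v0 <- element                {0,1,2,3,4,5,6,7,8,9,10,11,12,13,14,15,16,17,18,19,20,21,22,23,24,25,26,27,28,29,30,31}

Answer: 7 steps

v2: -2,-2,-2,-2,-1,-1,-1,-1,0,0,0,0,1,1,1,1,2,2,2,2,3,3,3,3,4,4,4,4,5,5,5,5
v3: 0,-2,-4,-6,-4,-5,-6,-7,0,0,0,0,12,13,14,15,32,34,36,38,60,63,66,69,96,100,104,108,140,145,150,155
v0: 0,1,2,3,4,5,6,7,8,9,10,11,12,13,14,15,16,17,18,19,20,21,22,23,24,25,26,27,28,29,30,31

steps = 7; useful = 224; efficiency = 224/224 = 1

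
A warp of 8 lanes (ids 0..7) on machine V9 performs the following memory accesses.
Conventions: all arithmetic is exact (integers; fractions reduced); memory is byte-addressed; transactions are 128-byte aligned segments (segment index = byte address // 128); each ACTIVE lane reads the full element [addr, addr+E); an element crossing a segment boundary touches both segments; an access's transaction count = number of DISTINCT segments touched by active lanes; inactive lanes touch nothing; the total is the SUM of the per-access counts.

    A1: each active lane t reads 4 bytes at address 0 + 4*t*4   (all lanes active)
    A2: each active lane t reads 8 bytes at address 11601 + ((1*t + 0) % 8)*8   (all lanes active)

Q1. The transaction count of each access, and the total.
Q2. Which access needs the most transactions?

A1: 1 transaction
A2: 2 transactions

Answer: 1,2; total 3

Answer: A2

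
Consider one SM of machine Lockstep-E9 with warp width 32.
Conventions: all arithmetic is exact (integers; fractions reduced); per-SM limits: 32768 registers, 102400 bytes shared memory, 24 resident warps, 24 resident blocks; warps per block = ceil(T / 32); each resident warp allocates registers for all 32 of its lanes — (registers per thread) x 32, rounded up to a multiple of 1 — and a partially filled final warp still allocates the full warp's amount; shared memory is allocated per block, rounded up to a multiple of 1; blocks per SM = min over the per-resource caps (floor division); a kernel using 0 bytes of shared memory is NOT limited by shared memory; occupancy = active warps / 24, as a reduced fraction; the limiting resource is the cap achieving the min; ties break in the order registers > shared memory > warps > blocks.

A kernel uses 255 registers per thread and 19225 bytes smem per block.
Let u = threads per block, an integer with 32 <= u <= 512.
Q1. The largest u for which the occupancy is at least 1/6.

Answer: u = 128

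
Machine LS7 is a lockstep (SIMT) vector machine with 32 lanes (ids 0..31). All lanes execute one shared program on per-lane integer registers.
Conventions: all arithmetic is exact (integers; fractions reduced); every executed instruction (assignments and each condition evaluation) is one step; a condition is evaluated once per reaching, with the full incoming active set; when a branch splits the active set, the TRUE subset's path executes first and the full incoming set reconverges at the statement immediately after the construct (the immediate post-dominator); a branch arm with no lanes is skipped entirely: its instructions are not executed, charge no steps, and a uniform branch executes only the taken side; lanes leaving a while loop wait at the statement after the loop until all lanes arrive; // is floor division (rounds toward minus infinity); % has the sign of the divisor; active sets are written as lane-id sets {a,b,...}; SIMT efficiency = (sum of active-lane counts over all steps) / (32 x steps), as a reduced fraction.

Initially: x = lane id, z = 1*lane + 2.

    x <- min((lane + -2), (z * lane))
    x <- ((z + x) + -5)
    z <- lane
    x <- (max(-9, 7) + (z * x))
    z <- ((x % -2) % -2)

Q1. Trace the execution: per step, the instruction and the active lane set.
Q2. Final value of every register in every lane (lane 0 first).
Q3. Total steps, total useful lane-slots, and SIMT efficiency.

step 0: x <- min((lane + -2), (z * lane)) {0,1,2,3,4,5,6,7,8,9,10,11,12,13,14,15,16,17,18,19,20,21,22,23,24,25,26,27,28,29,30,31}
step 1: x <- ((z + x) + -5)          {0,1,2,3,4,5,6,7,8,9,10,11,12,13,14,15,16,17,18,19,20,21,22,23,24,25,26,27,28,29,30,31}
step 2: z <- lane                    {0,1,2,3,4,5,6,7,8,9,10,11,12,13,14,15,16,17,18,19,20,21,22,23,24,25,26,27,28,29,30,31}
step 3: x <- (max(-9, 7) + (z * x))  {0,1,2,3,4,5,6,7,8,9,10,11,12,13,14,15,16,17,18,19,20,21,22,23,24,25,26,27,28,29,30,31}
step 4: z <- ((x % -2) % -2)         {0,1,2,3,4,5,6,7,8,9,10,11,12,13,14,15,16,17,18,19,20,21,22,23,24,25,26,27,28,29,30,31}

Answer: 5 steps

x: 7,4,5,10,19,32,49,70,95,124,157,194,235,280,329,382,439,500,565,634,707,784,865,950,1039,1132,1229,1330,1435,1544,1657,1774
z: -1,0,-1,0,-1,0,-1,0,-1,0,-1,0,-1,0,-1,0,-1,0,-1,0,-1,0,-1,0,-1,0,-1,0,-1,0,-1,0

steps = 5; useful = 160; efficiency = 160/160 = 1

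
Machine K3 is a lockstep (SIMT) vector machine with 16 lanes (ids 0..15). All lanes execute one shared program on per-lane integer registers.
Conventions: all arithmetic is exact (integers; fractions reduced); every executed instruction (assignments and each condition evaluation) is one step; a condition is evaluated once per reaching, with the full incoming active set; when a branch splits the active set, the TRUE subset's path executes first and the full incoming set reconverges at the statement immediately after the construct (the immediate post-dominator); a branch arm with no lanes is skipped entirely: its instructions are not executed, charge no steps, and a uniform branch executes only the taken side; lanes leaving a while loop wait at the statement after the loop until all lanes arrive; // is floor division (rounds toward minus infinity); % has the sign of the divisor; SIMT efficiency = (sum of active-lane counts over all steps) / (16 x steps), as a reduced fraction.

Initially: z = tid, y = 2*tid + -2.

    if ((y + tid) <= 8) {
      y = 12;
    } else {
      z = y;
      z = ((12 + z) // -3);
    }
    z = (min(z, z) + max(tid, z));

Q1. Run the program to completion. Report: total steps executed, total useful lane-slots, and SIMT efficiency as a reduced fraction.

Answer: 5 steps, 60 useful, 3/4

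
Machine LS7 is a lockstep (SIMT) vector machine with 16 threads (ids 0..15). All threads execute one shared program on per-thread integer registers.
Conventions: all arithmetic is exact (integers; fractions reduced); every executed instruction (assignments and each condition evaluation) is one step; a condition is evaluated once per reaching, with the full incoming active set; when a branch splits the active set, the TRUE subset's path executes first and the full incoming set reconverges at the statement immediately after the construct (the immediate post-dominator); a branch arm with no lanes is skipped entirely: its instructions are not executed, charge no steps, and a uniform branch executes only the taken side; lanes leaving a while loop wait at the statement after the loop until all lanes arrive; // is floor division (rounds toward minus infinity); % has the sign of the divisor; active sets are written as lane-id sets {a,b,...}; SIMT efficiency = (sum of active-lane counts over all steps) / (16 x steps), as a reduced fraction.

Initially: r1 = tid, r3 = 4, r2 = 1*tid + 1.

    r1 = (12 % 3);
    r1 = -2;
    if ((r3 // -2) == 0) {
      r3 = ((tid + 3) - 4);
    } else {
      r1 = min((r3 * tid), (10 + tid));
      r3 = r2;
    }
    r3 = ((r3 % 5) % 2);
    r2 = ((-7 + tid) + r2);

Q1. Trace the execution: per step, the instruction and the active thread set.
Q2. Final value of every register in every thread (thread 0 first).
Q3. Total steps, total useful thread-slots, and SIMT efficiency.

step 0: r1 <- (12 % 3)               {0,1,2,3,4,5,6,7,8,9,10,11,12,13,14,15}
step 1: r1 <- -2                     {0,1,2,3,4,5,6,7,8,9,10,11,12,13,14,15}
step 2: eval ((r3 // -2) == 0)       {0,1,2,3,4,5,6,7,8,9,10,11,12,13,14,15}
step 3: r1 <- min((r3 * tid), (10 + tid)) {0,1,2,3,4,5,6,7,8,9,10,11,12,13,14,15}
step 4: r3 <- r2                     {0,1,2,3,4,5,6,7,8,9,10,11,12,13,14,15}
step 5: r3 <- ((r3 % 5) % 2)         {0,1,2,3,4,5,6,7,8,9,10,11,12,13,14,15}
step 6: r2 <- ((-7 + tid) + r2)      {0,1,2,3,4,5,6,7,8,9,10,11,12,13,14,15}

Answer: 7 steps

r1: 0,4,8,12,14,15,16,17,18,19,20,21,22,23,24,25
r3: 1,0,1,0,0,1,0,1,0,0,1,0,1,0,0,1
r2: -6,-4,-2,0,2,4,6,8,10,12,14,16,18,20,22,24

steps = 7; useful = 112; efficiency = 112/112 = 1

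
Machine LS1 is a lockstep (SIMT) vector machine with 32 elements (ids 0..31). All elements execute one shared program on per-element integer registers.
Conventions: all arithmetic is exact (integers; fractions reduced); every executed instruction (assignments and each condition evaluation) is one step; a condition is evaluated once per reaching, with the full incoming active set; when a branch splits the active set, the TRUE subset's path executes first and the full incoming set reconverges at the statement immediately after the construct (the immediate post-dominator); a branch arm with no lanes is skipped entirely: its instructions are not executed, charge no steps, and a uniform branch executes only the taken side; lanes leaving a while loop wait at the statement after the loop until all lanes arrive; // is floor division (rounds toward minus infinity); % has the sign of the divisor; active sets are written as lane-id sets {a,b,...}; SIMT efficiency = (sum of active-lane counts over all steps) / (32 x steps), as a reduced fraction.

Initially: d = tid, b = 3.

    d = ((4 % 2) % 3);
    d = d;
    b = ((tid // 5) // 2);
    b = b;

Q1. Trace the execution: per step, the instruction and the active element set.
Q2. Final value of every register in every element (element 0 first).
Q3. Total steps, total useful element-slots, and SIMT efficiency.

step 0: d <- ((4 % 2) % 3)           {0,1,2,3,4,5,6,7,8,9,10,11,12,13,14,15,16,17,18,19,20,21,22,23,24,25,26,27,28,29,30,31}
step 1: d <- d                       {0,1,2,3,4,5,6,7,8,9,10,11,12,13,14,15,16,17,18,19,20,21,22,23,24,25,26,27,28,29,30,31}
step 2: b <- ((tid // 5) // 2)       {0,1,2,3,4,5,6,7,8,9,10,11,12,13,14,15,16,17,18,19,20,21,22,23,24,25,26,27,28,29,30,31}
step 3: b <- b                       {0,1,2,3,4,5,6,7,8,9,10,11,12,13,14,15,16,17,18,19,20,21,22,23,24,25,26,27,28,29,30,31}

Answer: 4 steps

d: 0,0,0,0,0,0,0,0,0,0,0,0,0,0,0,0,0,0,0,0,0,0,0,0,0,0,0,0,0,0,0,0
b: 0,0,0,0,0,0,0,0,0,0,1,1,1,1,1,1,1,1,1,1,2,2,2,2,2,2,2,2,2,2,3,3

steps = 4; useful = 128; efficiency = 128/128 = 1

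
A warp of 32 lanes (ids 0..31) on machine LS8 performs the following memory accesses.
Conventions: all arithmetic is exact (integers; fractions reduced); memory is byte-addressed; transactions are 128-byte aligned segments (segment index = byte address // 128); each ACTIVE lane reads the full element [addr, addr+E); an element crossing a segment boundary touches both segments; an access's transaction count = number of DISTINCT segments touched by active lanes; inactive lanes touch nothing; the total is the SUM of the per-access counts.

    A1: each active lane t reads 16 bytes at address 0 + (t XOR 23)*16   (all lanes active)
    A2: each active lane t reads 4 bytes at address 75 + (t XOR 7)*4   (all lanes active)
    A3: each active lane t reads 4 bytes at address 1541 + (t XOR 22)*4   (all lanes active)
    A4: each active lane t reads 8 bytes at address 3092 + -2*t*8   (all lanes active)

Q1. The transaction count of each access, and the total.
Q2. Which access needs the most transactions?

A1: 4 transactions
A2: 2 transactions
A3: 2 transactions
A4: 5 transactions

Answer: 4,2,2,5; total 13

Answer: A4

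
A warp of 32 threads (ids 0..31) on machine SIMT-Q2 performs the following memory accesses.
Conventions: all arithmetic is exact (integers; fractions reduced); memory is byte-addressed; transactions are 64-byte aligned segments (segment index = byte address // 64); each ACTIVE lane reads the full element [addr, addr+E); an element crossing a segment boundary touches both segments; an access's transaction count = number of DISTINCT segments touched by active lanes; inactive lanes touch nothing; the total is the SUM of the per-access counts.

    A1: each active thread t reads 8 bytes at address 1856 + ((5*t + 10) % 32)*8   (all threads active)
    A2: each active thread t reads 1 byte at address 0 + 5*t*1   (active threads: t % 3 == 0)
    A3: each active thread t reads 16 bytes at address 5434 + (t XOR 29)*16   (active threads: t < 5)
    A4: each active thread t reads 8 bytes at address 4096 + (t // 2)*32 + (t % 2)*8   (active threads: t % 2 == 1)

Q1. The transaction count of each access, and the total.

A1: 4 transactions
A2: 3 transactions
A3: 2 transactions
A4: 8 transactions

Answer: 4,3,2,8; total 17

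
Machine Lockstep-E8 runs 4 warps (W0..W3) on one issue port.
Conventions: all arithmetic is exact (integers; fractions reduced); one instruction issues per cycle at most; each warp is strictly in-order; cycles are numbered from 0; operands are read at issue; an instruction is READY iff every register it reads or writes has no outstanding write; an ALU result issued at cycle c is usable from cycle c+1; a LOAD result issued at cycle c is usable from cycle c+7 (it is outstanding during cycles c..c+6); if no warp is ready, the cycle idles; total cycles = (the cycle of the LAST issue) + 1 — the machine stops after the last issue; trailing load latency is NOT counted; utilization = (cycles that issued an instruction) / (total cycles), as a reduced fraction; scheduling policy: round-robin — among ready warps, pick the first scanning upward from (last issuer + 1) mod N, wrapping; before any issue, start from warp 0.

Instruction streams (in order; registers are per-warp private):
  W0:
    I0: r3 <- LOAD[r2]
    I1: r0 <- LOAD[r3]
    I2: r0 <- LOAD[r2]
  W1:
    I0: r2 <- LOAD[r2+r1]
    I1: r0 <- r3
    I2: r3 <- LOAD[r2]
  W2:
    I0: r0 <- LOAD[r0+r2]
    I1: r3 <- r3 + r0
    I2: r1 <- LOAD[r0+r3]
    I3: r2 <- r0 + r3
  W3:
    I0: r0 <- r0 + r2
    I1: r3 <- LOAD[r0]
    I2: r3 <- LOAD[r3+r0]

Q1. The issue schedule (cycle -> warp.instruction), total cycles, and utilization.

cycle 0: W0.I0
cycle 1: W1.I0
cycle 2: W2.I0
cycle 3: W3.I0
cycle 4: W1.I1
cycle 5: W3.I1
cycle 6: idle
cycle 7: W0.I1
cycle 8: W1.I2
cycle 9: W2.I1
cycle 10: W2.I2
cycle 11: W2.I3
cycle 12: W3.I2
cycle 13: idle
cycle 14: W0.I2

Answer: 15 cycles, utilization 13/15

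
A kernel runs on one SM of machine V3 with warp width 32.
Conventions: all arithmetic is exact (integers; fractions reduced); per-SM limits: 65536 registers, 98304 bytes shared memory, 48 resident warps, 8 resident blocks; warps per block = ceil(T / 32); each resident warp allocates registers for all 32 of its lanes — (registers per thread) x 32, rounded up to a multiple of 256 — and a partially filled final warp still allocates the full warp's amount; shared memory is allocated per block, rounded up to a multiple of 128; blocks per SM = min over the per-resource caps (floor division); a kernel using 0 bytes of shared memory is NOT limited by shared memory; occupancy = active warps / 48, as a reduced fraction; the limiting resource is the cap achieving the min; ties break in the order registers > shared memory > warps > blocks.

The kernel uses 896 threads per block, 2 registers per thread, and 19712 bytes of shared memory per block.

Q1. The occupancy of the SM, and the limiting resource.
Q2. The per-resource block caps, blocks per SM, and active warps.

Answer: occupancy 7/12, limited by warps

registers: 9 blocks
shared memory: 4 blocks
warps: 1 block
blocks: 8 blocks

Answer: 1 block, 28 active warps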